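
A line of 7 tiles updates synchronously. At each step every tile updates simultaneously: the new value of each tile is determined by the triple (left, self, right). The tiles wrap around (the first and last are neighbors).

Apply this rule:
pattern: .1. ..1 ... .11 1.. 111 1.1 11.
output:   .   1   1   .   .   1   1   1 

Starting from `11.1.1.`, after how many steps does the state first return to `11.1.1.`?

7

.11.1.1
1.11.1.
.1.11.1
1.1.11.
.1.1.11
1.1.1.1
11.1.1.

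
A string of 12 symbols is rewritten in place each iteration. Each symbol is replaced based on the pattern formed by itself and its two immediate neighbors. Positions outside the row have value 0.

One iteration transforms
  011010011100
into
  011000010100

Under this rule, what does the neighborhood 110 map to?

At position 2 the neighborhood is 110; the next row has 1 there.

1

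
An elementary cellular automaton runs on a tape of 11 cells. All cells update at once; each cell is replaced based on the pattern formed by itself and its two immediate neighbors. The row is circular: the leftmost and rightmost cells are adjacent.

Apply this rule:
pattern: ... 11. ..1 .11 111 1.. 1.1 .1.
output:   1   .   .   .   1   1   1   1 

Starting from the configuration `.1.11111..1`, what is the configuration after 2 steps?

11.1.1.111.

111.111.1.1
11.1.1.111.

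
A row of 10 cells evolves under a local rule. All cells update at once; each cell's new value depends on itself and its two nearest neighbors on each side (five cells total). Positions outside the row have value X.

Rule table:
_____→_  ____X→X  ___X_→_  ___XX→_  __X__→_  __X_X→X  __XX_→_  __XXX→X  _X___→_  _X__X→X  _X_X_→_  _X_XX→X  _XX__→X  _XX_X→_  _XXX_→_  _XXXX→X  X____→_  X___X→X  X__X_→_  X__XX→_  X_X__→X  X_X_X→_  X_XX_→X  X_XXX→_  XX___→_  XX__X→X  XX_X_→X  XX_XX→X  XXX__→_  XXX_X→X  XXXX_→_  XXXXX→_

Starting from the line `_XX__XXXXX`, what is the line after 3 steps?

_X_XX_XX_X

step 1: XXXX_XX___
step 2: ___XXXX_X_
step 3: _X_XX_XX_X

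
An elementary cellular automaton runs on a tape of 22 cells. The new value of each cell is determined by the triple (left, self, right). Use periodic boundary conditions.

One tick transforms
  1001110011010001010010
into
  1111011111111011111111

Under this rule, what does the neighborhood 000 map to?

0

At position 13 the neighborhood is 000; the next row has 0 there.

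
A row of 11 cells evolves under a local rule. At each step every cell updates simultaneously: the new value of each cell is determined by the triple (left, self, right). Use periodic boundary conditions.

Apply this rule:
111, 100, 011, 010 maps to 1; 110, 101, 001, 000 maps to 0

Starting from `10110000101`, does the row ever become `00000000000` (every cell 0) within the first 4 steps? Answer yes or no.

no

00101000101
10101100101
00101010101
10101010101
step 4 is 10101010101, still not uniform 0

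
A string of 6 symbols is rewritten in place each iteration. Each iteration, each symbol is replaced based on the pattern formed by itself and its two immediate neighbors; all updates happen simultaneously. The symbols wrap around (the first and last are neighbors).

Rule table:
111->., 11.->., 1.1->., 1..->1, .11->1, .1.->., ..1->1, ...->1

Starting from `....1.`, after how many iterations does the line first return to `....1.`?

12

1111.1
.....1
11111.
1.....
.11111
.1....
1.1111
..1...
11.111
...1..
111.11
....1.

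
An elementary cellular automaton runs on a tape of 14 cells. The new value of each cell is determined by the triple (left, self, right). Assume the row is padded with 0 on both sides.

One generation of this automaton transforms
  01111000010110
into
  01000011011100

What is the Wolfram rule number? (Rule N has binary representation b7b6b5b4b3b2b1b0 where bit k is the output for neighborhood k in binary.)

position 2: 111 → 0  (bit 7 = 0)
position 4: 110 → 0  (bit 6 = 0)
position 10: 101 → 1  (bit 5 = 1)
position 5: 100 → 0  (bit 4 = 0)
position 1: 011 → 1  (bit 3 = 1)
position 9: 010 → 1  (bit 2 = 1)
position 0: 001 → 0  (bit 1 = 0)
position 6: 000 → 1  (bit 0 = 1)
bits b7..b0 = 00101101 = 45

45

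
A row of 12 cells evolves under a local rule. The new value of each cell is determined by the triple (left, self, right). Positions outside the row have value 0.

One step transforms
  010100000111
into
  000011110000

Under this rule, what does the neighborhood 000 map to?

At position 5 the neighborhood is 000; the next row has 1 there.

1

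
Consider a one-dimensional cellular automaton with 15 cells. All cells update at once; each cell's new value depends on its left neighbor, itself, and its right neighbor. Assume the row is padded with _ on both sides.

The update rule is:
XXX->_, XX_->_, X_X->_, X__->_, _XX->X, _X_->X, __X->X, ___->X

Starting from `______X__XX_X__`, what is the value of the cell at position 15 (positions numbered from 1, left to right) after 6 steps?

_

XXXXXXX_XX__X_X
X_______X__XX_X
X_XXXXXXX_XX__X
X_X_______X__XX
X_X_XXXXXXX_XX_
X_X_X_______X__
position 15 holds _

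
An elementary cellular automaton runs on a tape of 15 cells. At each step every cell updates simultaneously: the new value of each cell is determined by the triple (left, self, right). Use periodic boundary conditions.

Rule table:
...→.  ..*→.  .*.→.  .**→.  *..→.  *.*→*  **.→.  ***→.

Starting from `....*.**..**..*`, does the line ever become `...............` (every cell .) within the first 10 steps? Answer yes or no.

yes

.....*.........
...............
all cells are . at step 2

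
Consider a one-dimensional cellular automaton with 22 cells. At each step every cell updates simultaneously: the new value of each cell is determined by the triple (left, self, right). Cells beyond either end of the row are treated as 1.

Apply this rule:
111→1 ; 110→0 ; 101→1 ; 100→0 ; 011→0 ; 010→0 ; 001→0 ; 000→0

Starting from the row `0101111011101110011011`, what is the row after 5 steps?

1000000001000000000000

1010110101010100000101
0101001010101000000010
1010000101010000000001
0100000010100000000000
1000000001000000000000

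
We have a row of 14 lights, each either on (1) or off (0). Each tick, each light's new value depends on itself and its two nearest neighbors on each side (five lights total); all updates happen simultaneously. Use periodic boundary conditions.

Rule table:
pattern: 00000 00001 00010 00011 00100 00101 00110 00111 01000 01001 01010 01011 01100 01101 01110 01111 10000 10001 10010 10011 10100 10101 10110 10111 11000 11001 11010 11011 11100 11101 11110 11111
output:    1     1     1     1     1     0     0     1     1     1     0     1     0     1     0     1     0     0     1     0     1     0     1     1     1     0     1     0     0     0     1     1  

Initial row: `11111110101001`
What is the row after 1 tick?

11111101001101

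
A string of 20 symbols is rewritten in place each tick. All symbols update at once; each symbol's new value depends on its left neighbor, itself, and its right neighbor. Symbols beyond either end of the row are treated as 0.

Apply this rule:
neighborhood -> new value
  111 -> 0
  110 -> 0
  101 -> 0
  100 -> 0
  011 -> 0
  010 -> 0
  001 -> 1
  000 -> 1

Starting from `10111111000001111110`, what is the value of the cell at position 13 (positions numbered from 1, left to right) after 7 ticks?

1

00000000011110000000
11111111100000111111
00000000001111000000
11111111110000011111
00000000000111100000
11111111111000001111
00000000000011110000
position 13 holds 1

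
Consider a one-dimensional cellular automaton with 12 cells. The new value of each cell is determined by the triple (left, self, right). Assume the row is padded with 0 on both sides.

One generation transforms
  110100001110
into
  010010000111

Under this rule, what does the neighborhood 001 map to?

At position 7 the neighborhood is 001; the next row has 0 there.

0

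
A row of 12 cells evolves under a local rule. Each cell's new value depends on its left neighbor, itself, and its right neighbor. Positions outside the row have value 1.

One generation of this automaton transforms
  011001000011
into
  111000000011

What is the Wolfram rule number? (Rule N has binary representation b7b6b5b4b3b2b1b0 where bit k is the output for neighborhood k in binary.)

232

position 11: 111 → 1  (bit 7 = 1)
position 2: 110 → 1  (bit 6 = 1)
position 0: 101 → 1  (bit 5 = 1)
position 3: 100 → 0  (bit 4 = 0)
position 1: 011 → 1  (bit 3 = 1)
position 5: 010 → 0  (bit 2 = 0)
position 4: 001 → 0  (bit 1 = 0)
position 7: 000 → 0  (bit 0 = 0)
bits b7..b0 = 11101000 = 232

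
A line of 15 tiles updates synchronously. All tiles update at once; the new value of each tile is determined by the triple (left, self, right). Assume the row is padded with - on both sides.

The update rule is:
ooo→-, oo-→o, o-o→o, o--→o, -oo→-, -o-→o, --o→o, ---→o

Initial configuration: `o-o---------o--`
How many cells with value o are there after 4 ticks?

1

ooooooooooooooo
--------------o
ooooooooooooooo  (repeats tick 1; period 2)
tick 4: --------------o
count of o: 1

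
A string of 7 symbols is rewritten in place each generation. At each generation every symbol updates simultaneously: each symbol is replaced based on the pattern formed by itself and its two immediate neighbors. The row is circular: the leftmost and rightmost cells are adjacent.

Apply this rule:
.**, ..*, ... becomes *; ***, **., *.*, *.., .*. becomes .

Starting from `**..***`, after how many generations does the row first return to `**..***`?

...**..
****..*
.....**
.*****.
**.....
*..****
..**...
***..**
....**.
*****..
*.....*
..*****
.**....
**..***

14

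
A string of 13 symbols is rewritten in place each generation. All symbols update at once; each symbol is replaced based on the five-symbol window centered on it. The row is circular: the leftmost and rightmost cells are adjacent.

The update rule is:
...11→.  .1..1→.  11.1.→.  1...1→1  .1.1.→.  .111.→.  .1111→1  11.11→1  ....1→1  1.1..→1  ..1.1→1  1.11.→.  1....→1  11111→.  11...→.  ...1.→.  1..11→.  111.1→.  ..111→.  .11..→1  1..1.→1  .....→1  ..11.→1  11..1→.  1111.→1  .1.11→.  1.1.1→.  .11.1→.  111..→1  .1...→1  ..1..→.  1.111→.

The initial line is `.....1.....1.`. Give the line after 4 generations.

1111..1111..1
1.11...111...
1..1.1...1.1.
1.11.111.1...

1.11.111.1...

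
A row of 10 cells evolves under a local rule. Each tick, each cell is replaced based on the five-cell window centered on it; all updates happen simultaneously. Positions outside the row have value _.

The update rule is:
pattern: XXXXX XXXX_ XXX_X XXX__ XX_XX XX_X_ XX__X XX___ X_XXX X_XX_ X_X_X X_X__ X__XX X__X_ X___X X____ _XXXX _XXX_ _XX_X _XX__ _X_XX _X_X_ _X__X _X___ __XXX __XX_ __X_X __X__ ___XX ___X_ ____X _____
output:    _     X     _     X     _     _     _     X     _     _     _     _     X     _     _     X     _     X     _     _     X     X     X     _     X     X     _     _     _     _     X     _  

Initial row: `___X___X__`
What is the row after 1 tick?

_X_______X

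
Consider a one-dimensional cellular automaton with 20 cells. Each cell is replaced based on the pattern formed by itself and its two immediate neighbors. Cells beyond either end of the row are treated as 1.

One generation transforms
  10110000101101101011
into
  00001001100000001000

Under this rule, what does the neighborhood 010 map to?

1

At position 8 the neighborhood is 010; the next row has 1 there.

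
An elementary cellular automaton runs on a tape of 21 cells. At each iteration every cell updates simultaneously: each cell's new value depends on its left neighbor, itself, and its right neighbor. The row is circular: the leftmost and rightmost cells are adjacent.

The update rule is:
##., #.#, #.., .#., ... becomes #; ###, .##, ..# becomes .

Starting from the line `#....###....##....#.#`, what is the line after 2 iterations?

...###....##....##.##

####...####..####.##.
...###....##....##.##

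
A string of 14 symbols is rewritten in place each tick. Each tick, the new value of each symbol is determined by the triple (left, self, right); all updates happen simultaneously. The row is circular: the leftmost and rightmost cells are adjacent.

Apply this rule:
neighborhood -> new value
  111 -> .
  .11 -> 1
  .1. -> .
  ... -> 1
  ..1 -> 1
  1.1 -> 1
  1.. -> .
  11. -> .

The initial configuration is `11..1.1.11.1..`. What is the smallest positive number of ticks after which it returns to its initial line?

14

tick 1: 1..1.1.11.1..1
tick 2: ..1.1.11.1..11
tick 3: .1.1.11.1..11.
tick 4: 1.1.11.1..11..
tick 5: .1.11.1..11..1
tick 6: 1.11.1..11..1.
tick 7: .11.1..11..1.1
tick 8: 11.1..11..1.1.
tick 9: 1.1..11..1.1.1
tick 10: .1..11..1.1.11
tick 11: 1..11..1.1.11.
tick 12: ..11..1.1.11.1
tick 13: .11..1.1.11.1.
tick 14: 11..1.1.11.1..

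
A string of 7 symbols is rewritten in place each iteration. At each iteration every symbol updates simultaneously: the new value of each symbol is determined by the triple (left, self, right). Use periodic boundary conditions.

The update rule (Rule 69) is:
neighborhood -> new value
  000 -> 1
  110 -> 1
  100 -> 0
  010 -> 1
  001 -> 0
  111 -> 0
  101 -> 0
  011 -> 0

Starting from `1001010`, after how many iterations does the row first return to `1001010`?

1

1001010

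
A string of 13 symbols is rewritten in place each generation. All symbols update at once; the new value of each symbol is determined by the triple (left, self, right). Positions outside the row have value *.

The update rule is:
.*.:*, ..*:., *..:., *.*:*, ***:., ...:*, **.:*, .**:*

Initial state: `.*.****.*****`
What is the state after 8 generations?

****..***....
...*..*.*.**.
.*.*..*******
****..*......
...*..*.****.
.*.*..***..**
****..*.*..*.
...*..***..**

...*..***..**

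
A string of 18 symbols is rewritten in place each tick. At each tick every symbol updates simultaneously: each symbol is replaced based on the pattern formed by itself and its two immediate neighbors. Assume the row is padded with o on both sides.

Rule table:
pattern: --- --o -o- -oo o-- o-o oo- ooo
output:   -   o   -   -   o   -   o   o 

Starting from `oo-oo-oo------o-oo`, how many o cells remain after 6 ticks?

14

oo--o--oo----o---o
oooo-oo-oo--o-o-o-
oooo--o--ooo------
oooooo-oo-ooo----o
oooooo--o--ooo--o-
oooooooo-oo-oooo--
count of o: 14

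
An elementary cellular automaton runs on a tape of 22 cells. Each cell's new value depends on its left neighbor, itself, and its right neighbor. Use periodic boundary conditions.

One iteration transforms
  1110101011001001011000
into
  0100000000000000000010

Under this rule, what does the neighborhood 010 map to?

0

At position 4 the neighborhood is 010; the next row has 0 there.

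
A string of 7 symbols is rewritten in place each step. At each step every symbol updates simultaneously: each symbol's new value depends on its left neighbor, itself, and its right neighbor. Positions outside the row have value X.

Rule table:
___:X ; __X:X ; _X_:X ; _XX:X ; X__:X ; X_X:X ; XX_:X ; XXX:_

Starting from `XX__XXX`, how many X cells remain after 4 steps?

_XXXX__
XX__XXX  (repeats step 0; period 2)
step 4: XX__XXX
count of X: 5

5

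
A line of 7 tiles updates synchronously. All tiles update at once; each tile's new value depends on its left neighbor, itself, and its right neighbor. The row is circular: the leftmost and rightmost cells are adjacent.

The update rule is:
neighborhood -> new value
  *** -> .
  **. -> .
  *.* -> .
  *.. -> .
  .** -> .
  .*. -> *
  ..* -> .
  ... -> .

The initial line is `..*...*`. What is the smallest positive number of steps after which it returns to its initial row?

1

..*...*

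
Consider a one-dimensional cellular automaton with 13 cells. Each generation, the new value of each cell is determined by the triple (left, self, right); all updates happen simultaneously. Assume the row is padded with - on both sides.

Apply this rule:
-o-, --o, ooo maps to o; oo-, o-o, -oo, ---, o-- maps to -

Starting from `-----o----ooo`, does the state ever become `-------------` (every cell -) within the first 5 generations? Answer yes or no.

no

generation 1: ----oo---o-o-
generation 2: ---o----oo-o-
generation 3: --oo---o---o-
generation 4: -o----oo--oo-
generation 5: oo---o---o---
generation 5 is oo---o---o---, still not uniform -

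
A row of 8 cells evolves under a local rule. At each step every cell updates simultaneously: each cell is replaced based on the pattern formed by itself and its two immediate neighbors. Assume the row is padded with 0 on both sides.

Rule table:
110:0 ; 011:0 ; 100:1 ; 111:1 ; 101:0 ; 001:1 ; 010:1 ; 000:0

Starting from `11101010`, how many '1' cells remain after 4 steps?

01001011
11111000
01110100
10100110
count of 1: 4

4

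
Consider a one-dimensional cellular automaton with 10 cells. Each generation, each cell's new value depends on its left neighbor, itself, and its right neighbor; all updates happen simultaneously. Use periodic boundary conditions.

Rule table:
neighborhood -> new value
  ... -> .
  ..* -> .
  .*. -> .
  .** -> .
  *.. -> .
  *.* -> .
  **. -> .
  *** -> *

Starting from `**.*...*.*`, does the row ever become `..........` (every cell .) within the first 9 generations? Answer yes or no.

yes

*.........
..........
all cells are . at generation 2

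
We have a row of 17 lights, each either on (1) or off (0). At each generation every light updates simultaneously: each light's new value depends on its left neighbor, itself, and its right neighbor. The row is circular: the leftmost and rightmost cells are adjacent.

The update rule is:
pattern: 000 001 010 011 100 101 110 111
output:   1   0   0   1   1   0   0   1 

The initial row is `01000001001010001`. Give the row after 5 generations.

00111100100001100
10111010011101011
00110001011000011
10101100010111010
00001011000110000

00001011000110000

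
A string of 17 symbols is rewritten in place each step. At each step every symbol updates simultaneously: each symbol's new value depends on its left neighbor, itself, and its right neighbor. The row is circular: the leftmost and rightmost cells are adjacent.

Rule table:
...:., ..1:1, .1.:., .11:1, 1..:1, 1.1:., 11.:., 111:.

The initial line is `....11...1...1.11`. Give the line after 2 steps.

1..11.1.1.1.1..1.
.111.........11..

.111.........11..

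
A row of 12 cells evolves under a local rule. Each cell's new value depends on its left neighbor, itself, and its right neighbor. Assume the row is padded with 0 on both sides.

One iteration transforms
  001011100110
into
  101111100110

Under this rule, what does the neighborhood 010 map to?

1

At position 2 the neighborhood is 010; the next row has 1 there.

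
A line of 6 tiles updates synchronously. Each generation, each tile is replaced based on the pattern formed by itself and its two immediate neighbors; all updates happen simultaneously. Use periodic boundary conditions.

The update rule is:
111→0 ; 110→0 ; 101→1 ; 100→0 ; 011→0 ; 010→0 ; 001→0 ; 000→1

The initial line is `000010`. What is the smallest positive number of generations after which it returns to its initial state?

generation 1: 111000
generation 2: 000010

2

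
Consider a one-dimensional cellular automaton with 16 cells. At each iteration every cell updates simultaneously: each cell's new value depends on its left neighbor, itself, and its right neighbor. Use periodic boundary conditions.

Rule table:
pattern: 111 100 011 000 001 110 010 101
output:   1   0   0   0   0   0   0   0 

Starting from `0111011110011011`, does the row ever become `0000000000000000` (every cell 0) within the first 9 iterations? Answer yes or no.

0010001100000000
0000000000000000
all cells are 0 at iteration 2

yes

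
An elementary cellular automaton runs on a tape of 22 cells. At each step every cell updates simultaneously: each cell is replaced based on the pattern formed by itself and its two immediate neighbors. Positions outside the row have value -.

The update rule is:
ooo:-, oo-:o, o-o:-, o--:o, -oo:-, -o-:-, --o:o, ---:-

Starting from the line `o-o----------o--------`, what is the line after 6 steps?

------o-o--o---o---o--

---o--------o-o-------
--o-o------o---o------
-o---o----o-o-o-o-----
o-o-o-o--o-------o----
-------oo-o-----o-o---
------o-o--o---o---o--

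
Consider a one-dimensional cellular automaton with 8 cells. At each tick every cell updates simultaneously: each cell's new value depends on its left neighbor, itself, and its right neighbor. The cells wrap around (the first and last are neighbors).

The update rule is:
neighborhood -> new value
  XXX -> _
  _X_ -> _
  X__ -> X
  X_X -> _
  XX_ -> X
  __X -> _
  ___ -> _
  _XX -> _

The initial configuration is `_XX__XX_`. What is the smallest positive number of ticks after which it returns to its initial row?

4

__XX__XX
X__XX__X
XX__XX__
_XX__XX_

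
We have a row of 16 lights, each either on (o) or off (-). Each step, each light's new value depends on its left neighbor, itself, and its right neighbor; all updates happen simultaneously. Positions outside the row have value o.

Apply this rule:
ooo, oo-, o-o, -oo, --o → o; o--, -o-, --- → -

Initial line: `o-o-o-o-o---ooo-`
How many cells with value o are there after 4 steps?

13

oo-o-o-o---ooooo
ooo-o-o---oooooo
oooo-o---ooooooo
ooooo---oooooooo
count of o: 13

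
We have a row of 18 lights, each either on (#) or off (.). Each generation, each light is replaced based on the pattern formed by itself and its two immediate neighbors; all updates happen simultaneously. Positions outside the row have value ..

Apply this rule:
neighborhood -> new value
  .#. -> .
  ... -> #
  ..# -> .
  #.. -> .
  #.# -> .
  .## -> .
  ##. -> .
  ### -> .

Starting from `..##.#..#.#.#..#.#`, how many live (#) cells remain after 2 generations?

16

generation 1: #.................
generation 2: ..################
count of #: 16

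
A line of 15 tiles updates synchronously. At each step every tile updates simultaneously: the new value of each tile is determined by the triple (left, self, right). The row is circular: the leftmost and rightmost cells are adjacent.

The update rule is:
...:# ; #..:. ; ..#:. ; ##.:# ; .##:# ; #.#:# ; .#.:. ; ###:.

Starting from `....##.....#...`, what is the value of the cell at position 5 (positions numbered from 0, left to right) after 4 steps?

###.##.###...##
..######.#.#.#.
#.#....##.#.#..
.#..##.###.#...
position 5 holds #

#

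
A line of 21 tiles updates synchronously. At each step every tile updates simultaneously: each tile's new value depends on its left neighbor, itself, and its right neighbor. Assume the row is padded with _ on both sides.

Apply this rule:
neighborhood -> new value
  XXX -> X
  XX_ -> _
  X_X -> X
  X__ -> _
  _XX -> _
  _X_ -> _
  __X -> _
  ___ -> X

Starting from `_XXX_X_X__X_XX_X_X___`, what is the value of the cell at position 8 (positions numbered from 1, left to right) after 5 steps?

X

step 1: __X_X_X____X__X_X__XX
step 2: X__X_X__XX_____X_____
step 3: ____X______XXX___XXXX
step 4: XXX___XXXX__X__X__XX_
step 5: _X__X__XX____________
position 8 holds X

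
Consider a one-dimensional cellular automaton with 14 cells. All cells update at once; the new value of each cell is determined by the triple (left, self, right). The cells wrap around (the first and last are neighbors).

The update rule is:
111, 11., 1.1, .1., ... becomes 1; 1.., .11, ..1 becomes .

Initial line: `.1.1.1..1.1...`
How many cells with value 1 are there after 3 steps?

9

.11111..111.11
1.1111...111.1
11.111.1..111.
count of 1: 9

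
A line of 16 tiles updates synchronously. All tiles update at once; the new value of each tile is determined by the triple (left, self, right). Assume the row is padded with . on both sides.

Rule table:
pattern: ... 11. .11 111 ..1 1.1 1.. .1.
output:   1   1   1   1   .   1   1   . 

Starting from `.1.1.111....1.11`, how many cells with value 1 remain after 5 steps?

..1.1111111..111
1..111111111.111
.1.1111111111111
..11111111111111
1.11111111111111
count of 1: 15

15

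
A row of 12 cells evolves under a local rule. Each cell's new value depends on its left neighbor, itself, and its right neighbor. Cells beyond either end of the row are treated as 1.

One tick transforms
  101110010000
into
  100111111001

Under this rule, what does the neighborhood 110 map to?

1

At position 0 the neighborhood is 110; the next row has 1 there.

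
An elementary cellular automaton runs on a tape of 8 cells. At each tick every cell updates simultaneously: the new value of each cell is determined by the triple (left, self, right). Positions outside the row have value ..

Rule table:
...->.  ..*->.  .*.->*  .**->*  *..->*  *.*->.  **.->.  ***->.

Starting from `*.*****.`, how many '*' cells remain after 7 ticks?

4

*.*....*
*.**...*
*.*.*..*
*.*.**.*
*.*.*..*  (repeats tick 3; period 2)
tick 7: *.*.*..*
count of *: 4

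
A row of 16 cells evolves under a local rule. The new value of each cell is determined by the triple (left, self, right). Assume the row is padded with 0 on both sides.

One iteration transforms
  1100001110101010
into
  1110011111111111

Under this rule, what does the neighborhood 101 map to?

1

At position 9 the neighborhood is 101; the next row has 1 there.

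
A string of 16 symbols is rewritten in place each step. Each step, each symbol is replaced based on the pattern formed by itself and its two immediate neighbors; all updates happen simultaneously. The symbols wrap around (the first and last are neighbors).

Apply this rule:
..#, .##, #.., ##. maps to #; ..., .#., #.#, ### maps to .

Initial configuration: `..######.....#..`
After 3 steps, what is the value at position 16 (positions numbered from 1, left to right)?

.##....##...#.#.
####..####.#...#
...####..#..#.##
position 16 holds #

#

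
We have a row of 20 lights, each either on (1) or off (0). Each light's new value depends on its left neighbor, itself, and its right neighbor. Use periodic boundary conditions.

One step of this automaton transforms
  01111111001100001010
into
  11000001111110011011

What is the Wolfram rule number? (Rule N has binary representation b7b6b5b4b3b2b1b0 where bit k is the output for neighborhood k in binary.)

position 2: 111 → 0  (bit 7 = 0)
position 7: 110 → 1  (bit 6 = 1)
position 17: 101 → 0  (bit 5 = 0)
position 8: 100 → 1  (bit 4 = 1)
position 1: 011 → 1  (bit 3 = 1)
position 16: 010 → 1  (bit 2 = 1)
position 0: 001 → 1  (bit 1 = 1)
position 13: 000 → 0  (bit 0 = 0)
bits b7..b0 = 01011110 = 94

94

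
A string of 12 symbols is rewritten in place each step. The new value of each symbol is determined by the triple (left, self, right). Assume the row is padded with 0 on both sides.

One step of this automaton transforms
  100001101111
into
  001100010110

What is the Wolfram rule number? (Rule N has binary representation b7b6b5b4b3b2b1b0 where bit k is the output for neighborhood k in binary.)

position 9: 111 → 1  (bit 7 = 1)
position 6: 110 → 0  (bit 6 = 0)
position 7: 101 → 1  (bit 5 = 1)
position 1: 100 → 0  (bit 4 = 0)
position 5: 011 → 0  (bit 3 = 0)
position 0: 010 → 0  (bit 2 = 0)
position 4: 001 → 0  (bit 1 = 0)
position 2: 000 → 1  (bit 0 = 1)
bits b7..b0 = 10100001 = 161

161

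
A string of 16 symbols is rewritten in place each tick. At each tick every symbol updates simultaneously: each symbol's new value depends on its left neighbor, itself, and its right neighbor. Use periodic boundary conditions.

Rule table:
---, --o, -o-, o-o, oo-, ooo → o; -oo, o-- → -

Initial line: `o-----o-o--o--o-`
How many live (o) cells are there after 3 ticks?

13

o-ooooooo-oo-ooo
oo-ooooooo-oo-oo
ooo-ooooooo-oo-o
count of o: 13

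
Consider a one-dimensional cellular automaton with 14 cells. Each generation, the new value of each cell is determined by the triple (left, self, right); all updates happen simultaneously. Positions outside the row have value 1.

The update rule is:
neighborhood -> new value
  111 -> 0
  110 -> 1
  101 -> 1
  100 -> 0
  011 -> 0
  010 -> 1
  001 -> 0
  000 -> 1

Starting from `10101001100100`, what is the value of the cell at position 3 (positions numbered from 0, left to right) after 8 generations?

11111000100100
00001010100100
01101111100100
10110000100100
11010110100100
01111011100100
10001100100100
10100100100100
position 3 holds 0

0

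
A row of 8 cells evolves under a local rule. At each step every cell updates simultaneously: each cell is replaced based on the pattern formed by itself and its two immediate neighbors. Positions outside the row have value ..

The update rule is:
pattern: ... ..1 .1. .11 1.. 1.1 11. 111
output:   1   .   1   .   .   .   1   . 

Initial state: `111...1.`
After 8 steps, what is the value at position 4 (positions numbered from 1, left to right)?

.

step 1: ..1.1.1.
step 2: 1.1.1.1.
step 3: 1.1.1.1.  (fixed point — unchanged through step 8)
position 4 holds .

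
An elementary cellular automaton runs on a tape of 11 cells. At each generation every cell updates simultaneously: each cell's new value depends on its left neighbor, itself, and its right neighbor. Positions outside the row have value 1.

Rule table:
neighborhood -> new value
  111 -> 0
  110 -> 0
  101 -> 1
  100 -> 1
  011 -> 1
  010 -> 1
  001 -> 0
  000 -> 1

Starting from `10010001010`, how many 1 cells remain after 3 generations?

01011101111
11110011000
00001010110
count of 1: 4

4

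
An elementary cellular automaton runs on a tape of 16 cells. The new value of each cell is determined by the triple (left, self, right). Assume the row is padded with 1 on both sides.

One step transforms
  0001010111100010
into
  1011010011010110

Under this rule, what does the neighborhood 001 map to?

At position 2 the neighborhood is 001; the next row has 1 there.

1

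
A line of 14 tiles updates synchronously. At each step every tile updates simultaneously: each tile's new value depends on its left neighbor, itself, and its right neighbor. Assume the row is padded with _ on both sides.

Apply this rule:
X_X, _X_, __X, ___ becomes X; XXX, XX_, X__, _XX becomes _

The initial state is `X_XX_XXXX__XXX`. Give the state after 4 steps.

XX__X_____X___
___XX_XXXXX_XX
XXX__X_____X__
____XX_XXXXX_X

____XX_XXXXX_X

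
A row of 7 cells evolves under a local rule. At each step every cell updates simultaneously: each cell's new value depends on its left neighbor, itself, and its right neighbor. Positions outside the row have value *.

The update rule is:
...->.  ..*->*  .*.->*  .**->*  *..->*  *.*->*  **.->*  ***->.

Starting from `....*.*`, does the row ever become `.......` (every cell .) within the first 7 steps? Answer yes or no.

no

step 1: *..****
step 2: ****...
step 3: ...**.*
step 4: *.*****
step 5: ***....
step 6: ..**..*
step 7: *******
step 7 is *******, still not uniform .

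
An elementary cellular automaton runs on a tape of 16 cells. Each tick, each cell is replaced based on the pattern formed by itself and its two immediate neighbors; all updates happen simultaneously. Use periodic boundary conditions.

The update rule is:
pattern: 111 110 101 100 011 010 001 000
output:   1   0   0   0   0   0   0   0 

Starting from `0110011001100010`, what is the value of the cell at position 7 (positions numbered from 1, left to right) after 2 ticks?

0000000000000000
0000000000000000
position 7 holds 0

0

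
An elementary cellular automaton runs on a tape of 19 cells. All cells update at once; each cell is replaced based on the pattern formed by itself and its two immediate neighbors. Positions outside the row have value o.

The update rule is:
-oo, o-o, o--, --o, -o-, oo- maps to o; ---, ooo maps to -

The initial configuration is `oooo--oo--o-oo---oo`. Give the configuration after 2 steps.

---oooooooooooo-oo-
o-oo----------ooooo

o-oo----------ooooo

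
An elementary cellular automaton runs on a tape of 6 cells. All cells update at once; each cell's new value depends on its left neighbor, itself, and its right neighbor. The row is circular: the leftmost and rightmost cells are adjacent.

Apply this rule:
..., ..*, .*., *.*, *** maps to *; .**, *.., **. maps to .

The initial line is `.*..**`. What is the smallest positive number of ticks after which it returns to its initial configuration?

**.*..
..**.*
.*..**

3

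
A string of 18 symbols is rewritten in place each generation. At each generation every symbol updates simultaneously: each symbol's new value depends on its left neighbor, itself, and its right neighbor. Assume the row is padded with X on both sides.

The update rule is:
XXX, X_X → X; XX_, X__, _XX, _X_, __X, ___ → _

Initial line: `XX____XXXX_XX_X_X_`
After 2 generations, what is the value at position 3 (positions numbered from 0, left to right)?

_

X______XX_X__X_X_X
_________X____X_X_
position 3 holds _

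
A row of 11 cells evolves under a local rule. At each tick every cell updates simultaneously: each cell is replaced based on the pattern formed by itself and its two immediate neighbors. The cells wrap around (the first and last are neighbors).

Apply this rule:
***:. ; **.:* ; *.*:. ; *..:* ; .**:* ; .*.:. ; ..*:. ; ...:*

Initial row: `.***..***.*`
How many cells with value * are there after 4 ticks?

4

.*.**.*.*..
...**....**
**.*****.**
.*.*...*.*.
count of *: 4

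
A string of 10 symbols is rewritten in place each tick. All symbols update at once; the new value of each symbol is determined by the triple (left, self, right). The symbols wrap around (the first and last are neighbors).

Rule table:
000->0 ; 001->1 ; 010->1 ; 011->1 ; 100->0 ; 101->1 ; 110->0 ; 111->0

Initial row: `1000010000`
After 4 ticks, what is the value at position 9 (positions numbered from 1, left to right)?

0

1000110001
0001100011
0011000110
0110001100
position 9 holds 0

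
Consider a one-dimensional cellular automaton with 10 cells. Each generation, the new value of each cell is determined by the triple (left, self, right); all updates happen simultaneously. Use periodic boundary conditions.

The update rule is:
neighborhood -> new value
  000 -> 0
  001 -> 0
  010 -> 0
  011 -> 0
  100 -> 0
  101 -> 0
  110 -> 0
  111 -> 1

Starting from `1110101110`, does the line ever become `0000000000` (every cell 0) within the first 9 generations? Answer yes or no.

yes

0100000100
0000000000
all cells are 0 at generation 2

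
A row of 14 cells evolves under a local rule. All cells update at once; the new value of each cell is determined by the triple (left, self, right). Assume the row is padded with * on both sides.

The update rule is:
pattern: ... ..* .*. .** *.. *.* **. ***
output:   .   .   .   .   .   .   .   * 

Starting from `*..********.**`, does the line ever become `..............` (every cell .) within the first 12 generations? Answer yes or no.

....******...*
.....****.....
......**......
..............
all cells are . at generation 4

yes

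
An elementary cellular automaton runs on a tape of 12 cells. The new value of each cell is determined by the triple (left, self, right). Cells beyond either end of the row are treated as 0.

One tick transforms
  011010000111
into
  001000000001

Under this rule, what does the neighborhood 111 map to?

At position 10 the neighborhood is 111; the next row has 0 there.

0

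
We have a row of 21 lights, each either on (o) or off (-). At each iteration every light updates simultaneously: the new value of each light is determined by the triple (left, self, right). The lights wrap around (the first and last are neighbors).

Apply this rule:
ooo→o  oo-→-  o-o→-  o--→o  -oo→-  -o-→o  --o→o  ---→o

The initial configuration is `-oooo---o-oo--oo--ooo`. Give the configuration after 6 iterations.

iteration 1: --oo-oooo---oo--oo-o-
iteration 2: oo----oo-ooo--oo---oo
iteration 3: o-oooo----o-oo--ooo-o
iteration 4: ---oo-ooooo---oo-o---
iteration 5: ooo----ooo-ooo---oooo
iteration 6: oo-oooo-o---o-ooo-ooo

oo-oooo-o---o-ooo-ooo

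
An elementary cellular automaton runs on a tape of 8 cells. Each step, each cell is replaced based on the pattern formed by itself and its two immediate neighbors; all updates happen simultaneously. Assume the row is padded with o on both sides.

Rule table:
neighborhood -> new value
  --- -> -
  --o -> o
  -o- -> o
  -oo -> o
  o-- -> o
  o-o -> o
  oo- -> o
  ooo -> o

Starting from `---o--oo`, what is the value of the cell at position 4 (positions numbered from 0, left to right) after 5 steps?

o

step 1: o-oooooo
step 2: oooooooo
step 3: oooooooo  (fixed point — unchanged through step 5)
position 4 holds o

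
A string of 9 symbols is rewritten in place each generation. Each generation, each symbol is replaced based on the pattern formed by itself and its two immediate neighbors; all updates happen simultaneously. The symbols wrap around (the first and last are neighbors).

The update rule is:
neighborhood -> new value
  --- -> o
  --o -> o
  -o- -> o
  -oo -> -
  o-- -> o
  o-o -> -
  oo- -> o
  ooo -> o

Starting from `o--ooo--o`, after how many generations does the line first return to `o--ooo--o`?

ooo-oooo-
-oo--ooo-
o-ooo-ooo
o--oo--oo
ooo-ooo-o
ooo--oo--
-oooo-ooo
--ooo--oo
oo-oooo-o
oo--ooo--
-ooo-oooo
--oo--ooo
oo-ooo-oo
oo--oo--o
oooo-ooo-
-ooo--oo-
o-oooo-oo
o--ooo--o

18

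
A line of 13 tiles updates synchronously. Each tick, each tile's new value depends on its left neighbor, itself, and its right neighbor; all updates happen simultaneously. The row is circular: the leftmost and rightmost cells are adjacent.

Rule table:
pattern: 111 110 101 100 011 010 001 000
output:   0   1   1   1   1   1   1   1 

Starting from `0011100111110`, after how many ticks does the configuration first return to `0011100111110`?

1110111100011
0011100111110

2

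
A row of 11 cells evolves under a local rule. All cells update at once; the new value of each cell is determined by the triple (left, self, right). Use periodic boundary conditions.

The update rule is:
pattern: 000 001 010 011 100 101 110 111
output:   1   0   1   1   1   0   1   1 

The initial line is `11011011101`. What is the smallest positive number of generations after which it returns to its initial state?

11011011101

1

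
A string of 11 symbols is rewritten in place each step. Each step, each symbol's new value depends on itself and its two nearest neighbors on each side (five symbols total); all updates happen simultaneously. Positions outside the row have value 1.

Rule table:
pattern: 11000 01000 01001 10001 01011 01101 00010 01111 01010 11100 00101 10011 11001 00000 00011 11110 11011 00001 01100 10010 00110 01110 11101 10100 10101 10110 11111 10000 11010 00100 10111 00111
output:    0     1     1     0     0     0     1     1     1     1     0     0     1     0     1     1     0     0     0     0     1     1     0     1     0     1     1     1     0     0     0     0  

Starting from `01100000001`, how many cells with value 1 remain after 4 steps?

01001000010
01100110100
01010100110
00101110100
count of 1: 5

5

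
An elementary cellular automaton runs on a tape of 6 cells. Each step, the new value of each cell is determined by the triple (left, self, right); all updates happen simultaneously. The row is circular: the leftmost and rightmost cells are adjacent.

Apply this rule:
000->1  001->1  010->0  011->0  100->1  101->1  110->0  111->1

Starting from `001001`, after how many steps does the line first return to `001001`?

2

110110
001001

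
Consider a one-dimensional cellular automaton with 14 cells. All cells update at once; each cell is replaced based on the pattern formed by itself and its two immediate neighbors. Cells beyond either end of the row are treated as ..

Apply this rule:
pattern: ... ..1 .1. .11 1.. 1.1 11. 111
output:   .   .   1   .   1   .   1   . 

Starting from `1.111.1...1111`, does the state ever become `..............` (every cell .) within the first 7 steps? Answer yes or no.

no

step 1: 1...1.11.....1
step 2: 11..1..11....1
step 3: .11.11..11...1
step 4: ..1..11..11..1
step 5: ..11..11..11.1
step 6: ...11..11..1.1
step 7: ....11..11.1.1
step 7 is ....11..11.1.1, still not uniform .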